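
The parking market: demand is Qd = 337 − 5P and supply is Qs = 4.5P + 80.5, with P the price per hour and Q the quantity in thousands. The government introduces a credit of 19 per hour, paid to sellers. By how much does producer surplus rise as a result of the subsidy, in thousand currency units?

Before the subsidy: set 337 − 5P = 4.5P + 80.5 → P* = 27, Q* = 202.
With a per-unit subsidy paid to sellers, each receives P + 19 per unit sold, so supply becomes Qs = 4.5(P + 19) + 80.5.
New equilibrium: buyers pay 18, sellers receive 37, Q = 247. (Wedge: Pb − Ps = −19.)
ΔPS is the trapezoid between Q = 247 and Q = 202 of height 10: ½ · (202 + 247) · 10 = 2245.

Producer surplus rises by 2245 thousand.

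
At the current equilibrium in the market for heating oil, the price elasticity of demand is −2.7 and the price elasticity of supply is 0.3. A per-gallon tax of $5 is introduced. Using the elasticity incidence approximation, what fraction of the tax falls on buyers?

Incidence ratio: buyers' share ≈ εs / (εs + |εd|) = 0.3 / (0.3 + 2.7) = 0.1.
Supply is the less elastic side, so buyers bear the smaller share.

Buyers' share ≈ 0.1.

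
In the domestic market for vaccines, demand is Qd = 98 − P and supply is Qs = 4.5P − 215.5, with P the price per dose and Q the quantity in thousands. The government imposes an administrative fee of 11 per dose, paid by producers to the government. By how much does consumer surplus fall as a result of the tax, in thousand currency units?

Consumer surplus falls by 328.5 thousand.

Before the tax: set 98 − P = 4.5P − 215.5 → P* = 57, Q* = 41.
With the tax collected from producers, supply shifts: Qs = 4.5(P − 11) − 215.5.
Solving gives Q = 32 with buyers paying 66 and producers receiving 55 (the 11 wedge).
ΔCS is the trapezoid between Q = 32 and Q = 41 of height 9: ½ · (41 + 32) · 9 = 328.5.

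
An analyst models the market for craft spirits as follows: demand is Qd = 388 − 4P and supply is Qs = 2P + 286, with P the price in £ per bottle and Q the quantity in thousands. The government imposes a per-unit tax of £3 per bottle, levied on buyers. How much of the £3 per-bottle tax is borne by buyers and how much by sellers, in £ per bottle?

Buyers bear £1 per bottle; sellers bear £2 per bottle.

Before the tax: set 388 − 4P = 2P + 286 → P* = £17, Q* = 320.
With the tax collected from buyers, demand (in seller-price terms) shifts: Qd = 388 − 4(P + 3).
New equilibrium: buyers pay £18, sellers receive £15, Q = 316. (Wedge: Pb − Ps = 3.)
Burden on buyers: £1; on sellers: £2. (They sum to £3.)
The less price-elastic side of the market bears the larger share of a per-unit tax.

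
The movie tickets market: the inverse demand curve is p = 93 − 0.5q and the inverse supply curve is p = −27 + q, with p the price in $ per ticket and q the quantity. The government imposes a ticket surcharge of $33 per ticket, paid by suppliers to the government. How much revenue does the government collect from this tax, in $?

Rewrite in direct form: qd = 186 − 2p and qs = p + 27.
Before the tax: set 186 − 2p = p + 27 → p* = $53, q* = 80.
With the tax collected from suppliers, supply shifts: qs = (p − 33) + 27.
New equilibrium: buyers pay $64, suppliers receive $31, q = 58. (Wedge: pb − ps = 33.)
Revenue = t · Q = 33 · 58 = $1914.

Tax revenue = $1914.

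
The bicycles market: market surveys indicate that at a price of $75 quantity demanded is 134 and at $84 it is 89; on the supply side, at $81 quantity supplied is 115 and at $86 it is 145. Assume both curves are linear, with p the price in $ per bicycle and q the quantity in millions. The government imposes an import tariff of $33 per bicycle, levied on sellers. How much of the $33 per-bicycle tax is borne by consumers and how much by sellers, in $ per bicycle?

Demand slope: (89 − 134)/(84 − 75) = -5, so qd = 509 − 5p.
Supply slope: (145 − 115)/(86 − 81) = 6, so qs = 6p − 371.
Without the tax, 509 − 5p = 6p − 371 gives 11p = 880, so p* = $80 and q* = 109.
With the tax collected from sellers, supply shifts: qs = 6(p − 33) − 371.
New equilibrium: consumers pay $98, sellers receive $65, q = 19. (Wedge: pb − ps = 33.)
Burden on consumers: $18; on sellers: $15. (They sum to $33.)
The less price-elastic side of the market bears the larger share of a per-unit tax.

Consumers bear $18 per bicycle; sellers bear $15 per bicycle.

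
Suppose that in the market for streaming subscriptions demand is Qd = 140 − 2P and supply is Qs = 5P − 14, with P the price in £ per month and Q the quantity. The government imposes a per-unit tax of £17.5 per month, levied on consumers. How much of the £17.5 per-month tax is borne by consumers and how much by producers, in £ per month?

Consumers bear £12.5 per month; producers bear £5 per month.

Without the tax, 140 − 2P = 5P − 14 gives 7P = 154, so P* = £22 and Q* = 96.
With the tax collected from consumers, demand (in seller-price terms) shifts: Qd = 140 − 2(P + 17.5).
New equilibrium: consumers pay £34.5, producers receive £17, Q = 71. (Wedge: Pb − Ps = 17.5.)
Burden on consumers: £12.5; on producers: £5. (They sum to £17.5.)
The less price-elastic side of the market bears the larger share of a per-unit tax.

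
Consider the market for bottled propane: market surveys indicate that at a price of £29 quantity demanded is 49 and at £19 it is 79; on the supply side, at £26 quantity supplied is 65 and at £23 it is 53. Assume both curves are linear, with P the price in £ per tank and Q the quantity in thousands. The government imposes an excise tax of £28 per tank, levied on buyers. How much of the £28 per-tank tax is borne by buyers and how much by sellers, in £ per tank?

Demand slope: (79 − 49)/(19 − 29) = -3, so Qd = 136 − 3P.
Supply slope: (53 − 65)/(23 − 26) = 4, so Qs = 4P − 39.
Without the tax, 136 − 3P = 4P − 39 gives 7P = 175, so P* = £25 and Q* = 61.
With the tax collected from buyers, demand (in seller-price terms) shifts: Qd = 136 − 3(P + 28).
New equilibrium: buyers pay £41, sellers receive £13, Q = 13. (Wedge: Pb − Ps = 28.)
Burden on buyers: £16; on sellers: £12. (They sum to £28.)
The less price-elastic side of the market bears the larger share of a per-unit tax.

Buyers bear £16 per tank; sellers bear £12 per tank.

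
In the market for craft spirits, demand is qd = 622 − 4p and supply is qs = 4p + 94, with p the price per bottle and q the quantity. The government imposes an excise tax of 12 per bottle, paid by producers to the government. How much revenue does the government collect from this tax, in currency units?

Without the tax, 622 − 4p = 4p + 94 gives 8p = 528, so p* = 66 and q* = 358.
With the tax collected from producers, supply shifts: qs = 4(p − 12) + 94.
New equilibrium: consumers pay 72, producers receive 60, q = 334. (Wedge: pb − ps = 12.)
Revenue = t · Q = 12 · 334 = 4008.

Tax revenue = 4008.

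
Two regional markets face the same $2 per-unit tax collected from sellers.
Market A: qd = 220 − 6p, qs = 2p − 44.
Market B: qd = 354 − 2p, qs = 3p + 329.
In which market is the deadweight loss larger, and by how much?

Market A, by $0.6.

Market A: pre-tax p* = $33, q* = 22; post-tax q = 19; deadweight loss = $3.
Market B: pre-tax p* = $5, q* = 344; post-tax q = 341.6; deadweight loss = $2.4.
Difference: $3 vs $2.4 → market A is larger by $0.6.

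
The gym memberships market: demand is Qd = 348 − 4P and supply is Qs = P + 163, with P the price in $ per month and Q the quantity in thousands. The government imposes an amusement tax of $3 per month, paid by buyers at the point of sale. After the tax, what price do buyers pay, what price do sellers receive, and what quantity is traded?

Before the tax: set 348 − 4P = P + 163 → P* = $37, Q* = 200.
With the tax collected from buyers, demand (in seller-price terms) shifts: Qd = 348 − 4(P + 3).
New equilibrium: buyers pay $37.6, sellers receive $34.6, Q = 197.6. (Wedge: Pb − Ps = 3.)

Buyers pay $37.6; sellers receive $34.6; quantity = 197.6.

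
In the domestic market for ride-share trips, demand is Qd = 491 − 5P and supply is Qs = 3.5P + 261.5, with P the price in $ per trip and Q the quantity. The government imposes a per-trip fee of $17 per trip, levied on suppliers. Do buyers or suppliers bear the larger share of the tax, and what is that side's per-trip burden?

Suppliers bear the larger share: $10 per trip.

Before the tax: set 491 − 5P = 3.5P + 261.5 → P* = $27, Q* = 356.
With the tax collected from suppliers, supply shifts: Qs = 3.5(P − 17) + 261.5.
Solving gives Q = 321 with buyers paying $34 and suppliers receiving $17 (the $17 wedge).
Per-trip burden: buyers $7, suppliers $10.
Suppliers take the larger share because supply is less price-elastic here (demand slope 5 vs supply slope 3.5).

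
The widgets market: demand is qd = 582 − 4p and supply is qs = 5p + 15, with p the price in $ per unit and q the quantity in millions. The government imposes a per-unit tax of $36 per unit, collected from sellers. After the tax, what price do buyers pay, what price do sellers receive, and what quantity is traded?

Without the tax, 582 − 4p = 5p + 15 gives 9p = 567, so p* = $63 and q* = 330.
With the tax collected from sellers, supply shifts: qs = 5(p − 36) + 15.
New equilibrium: buyers pay $83, sellers receive $47, q = 250. (Wedge: pb − ps = 36.)
The less price-elastic side of the market bears the larger share of a per-unit tax.

Buyers pay $83; sellers receive $47; quantity = 250.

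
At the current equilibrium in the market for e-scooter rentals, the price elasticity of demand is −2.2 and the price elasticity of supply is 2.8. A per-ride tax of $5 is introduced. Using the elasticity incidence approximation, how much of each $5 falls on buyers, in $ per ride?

Incidence ratio: buyers' share ≈ εs / (εs + |εd|) = 2.8 / (2.8 + 2.2) = 0.56.
So buyers bear ≈ 0.56 × $5 = $2.8; sellers bear $2.2.

Buyers bear ≈ $2.8 per ride.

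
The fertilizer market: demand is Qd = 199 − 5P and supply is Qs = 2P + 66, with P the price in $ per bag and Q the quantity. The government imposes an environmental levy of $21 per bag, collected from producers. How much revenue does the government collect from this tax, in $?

Tax revenue = $1554.

Without the tax, 199 − 5P = 2P + 66 gives 7P = 133, so P* = $19 and Q* = 104.
With the tax collected from producers, supply shifts: Qs = 2(P − 21) + 66.
New equilibrium: buyers pay $25, producers receive $4, Q = 74. (Wedge: Pb − Ps = 21.)
Revenue = t · Q = 21 · 74 = $1554.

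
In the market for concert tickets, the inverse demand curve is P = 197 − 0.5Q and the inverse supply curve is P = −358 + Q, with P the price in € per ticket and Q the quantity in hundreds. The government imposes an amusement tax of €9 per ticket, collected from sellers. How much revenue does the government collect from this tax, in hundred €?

Inverting to Q(P) form: Qd = 394 − 2P; Qs = P + 358.
Before the tax: set 394 − 2P = P + 358 → P* = €12, Q* = 370.
With the tax collected from sellers, supply shifts: Qs = (P − 9) + 358.
New equilibrium: consumers pay €15, sellers receive €6, Q = 364. (Wedge: Pb − Ps = 9.)
Revenue = t · Q = 9 · 364 = €3276.

Tax revenue = €3276 hundred.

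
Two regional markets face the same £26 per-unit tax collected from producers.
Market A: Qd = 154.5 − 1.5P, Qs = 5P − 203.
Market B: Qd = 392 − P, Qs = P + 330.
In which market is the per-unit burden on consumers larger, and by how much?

Market A, by £7.

Market A: pre-tax P* = £55, Q* = 72; post-tax Q = 42; per-unit burden on consumers = £20.
Market B: pre-tax P* = £31, Q* = 361; post-tax Q = 348; per-unit burden on consumers = £13.
Difference: £20 vs £13 → market A is larger by £7.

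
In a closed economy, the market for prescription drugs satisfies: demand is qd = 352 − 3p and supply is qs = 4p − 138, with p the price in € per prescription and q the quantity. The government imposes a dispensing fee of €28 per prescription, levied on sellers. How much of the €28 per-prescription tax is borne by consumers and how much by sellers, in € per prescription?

Consumers bear €16 per prescription; sellers bear €12 per prescription.

Without the tax, 352 − 3p = 4p − 138 gives 7p = 490, so p* = €70 and q* = 142.
With the tax collected from sellers, supply shifts: qs = 4(p − 28) − 138.
Solving gives q = 94 with consumers paying €86 and sellers receiving €58 (the €28 wedge).
Burden on consumers: €16; on sellers: €12. (They sum to €28.)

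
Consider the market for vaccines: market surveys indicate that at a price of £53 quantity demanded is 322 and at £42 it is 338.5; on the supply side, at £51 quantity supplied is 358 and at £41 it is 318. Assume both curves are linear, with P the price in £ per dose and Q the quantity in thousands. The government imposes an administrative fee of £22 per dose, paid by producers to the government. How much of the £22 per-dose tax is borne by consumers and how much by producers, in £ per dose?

Demand slope: (338.5 − 322)/(42 − 53) = -1.5, so Qd = 401.5 − 1.5P.
Supply slope: (318 − 358)/(41 − 51) = 4, so Qs = 4P + 154.
Before the tax: set 401.5 − 1.5P = 4P + 154 → P* = £45, Q* = 334.
With the tax collected from producers, supply shifts: Qs = 4(P − 22) + 154.
New equilibrium: consumers pay £61, producers receive £39, Q = 310. (Wedge: Pb − Ps = 22.)
Burden on consumers: £16; on producers: £6. (They sum to £22.)
The less price-elastic side of the market bears the larger share of a per-unit tax.

Consumers bear £16 per dose; producers bear £6 per dose.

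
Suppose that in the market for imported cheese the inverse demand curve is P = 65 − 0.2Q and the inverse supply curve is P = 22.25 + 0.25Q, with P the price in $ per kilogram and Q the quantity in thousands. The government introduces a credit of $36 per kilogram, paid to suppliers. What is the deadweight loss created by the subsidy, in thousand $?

Inverting to Q(P) form: Qd = 325 − 5P; Qs = 4P − 89.
Without the subsidy, 325 − 5P = 4P − 89 gives 9P = 414, so P* = $46 and Q* = 95.
With a per-unit subsidy paid to suppliers, each receives P + 36 per unit sold, so supply becomes Qs = 4(P + 36) − 89.
Solving gives Q = 175 with buyers paying $30 and suppliers receiving $66 (the $36 wedge).
Quantity rises by |ΔQ| = |95 − 175| = 80.
DWL = ½ · t · |ΔQ| = ½ · 36 · 80 = $1440.

Deadweight loss = $1440 thousand.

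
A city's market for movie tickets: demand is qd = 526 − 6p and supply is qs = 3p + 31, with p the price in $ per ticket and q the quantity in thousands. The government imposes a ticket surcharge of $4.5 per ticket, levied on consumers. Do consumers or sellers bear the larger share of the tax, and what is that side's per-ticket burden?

Without the tax, 526 − 6p = 3p + 31 gives 9p = 495, so p* = $55 and q* = 196.
With the tax collected from consumers, demand (in seller-price terms) shifts: qd = 526 − 6(p + 4.5).
Solving gives q = 187 with consumers paying $56.5 and sellers receiving $52 (the $4.5 wedge).
Per-ticket burden: consumers $1.5, sellers $3.
Sellers take the larger share because supply is less price-elastic here (demand slope 6 vs supply slope 3).
The less price-elastic side of the market bears the larger share of a per-unit tax.

Sellers bear the larger share: $3 per ticket.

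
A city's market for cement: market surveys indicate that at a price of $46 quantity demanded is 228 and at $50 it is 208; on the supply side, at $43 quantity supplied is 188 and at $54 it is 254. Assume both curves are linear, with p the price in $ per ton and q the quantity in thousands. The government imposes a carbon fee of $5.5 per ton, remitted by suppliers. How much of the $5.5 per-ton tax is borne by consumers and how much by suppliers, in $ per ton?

Demand slope: (208 − 228)/(50 − 46) = -5, so qd = 458 − 5p.
Supply slope: (254 − 188)/(54 − 43) = 6, so qs = 6p − 70.
Before the tax: set 458 − 5p = 6p − 70 → p* = $48, q* = 218.
With the tax collected from suppliers, supply shifts: qs = 6(p − 5.5) − 70.
New equilibrium: consumers pay $51, suppliers receive $45.5, q = 203. (Wedge: pb − ps = 5.5.)
Burden on consumers: $3; on suppliers: $2.5. (They sum to $5.5.)
The less price-elastic side of the market bears the larger share of a per-unit tax.

Consumers bear $3 per ton; suppliers bear $2.5 per ton.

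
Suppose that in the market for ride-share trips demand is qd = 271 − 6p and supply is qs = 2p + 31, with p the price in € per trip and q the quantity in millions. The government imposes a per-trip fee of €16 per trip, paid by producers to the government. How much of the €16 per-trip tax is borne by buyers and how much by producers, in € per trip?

Buyers bear €4 per trip; producers bear €12 per trip.

Before the tax: set 271 − 6p = 2p + 31 → p* = €30, q* = 91.
With the tax collected from producers, supply shifts: qs = 2(p − 16) + 31.
Solving gives q = 67 with buyers paying €34 and producers receiving €18 (the €16 wedge).
Burden on buyers: €4; on producers: €12. (They sum to €16.)
The less price-elastic side of the market bears the larger share of a per-unit tax.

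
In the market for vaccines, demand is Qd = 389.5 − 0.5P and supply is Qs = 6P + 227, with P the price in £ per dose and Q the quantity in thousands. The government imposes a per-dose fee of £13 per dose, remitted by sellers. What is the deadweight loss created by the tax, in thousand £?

Deadweight loss = £39 thousand.

Without the tax, 389.5 − 0.5P = 6P + 227 gives 6.5P = 162.5, so P* = £25 and Q* = 377.
With the tax collected from sellers, supply shifts: Qs = 6(P − 13) + 227.
Solving gives Q = 371 with buyers paying £37 and sellers receiving £24 (the £13 wedge).
Quantity falls by |ΔQ| = |377 − 371| = 6.
DWL = ½ · t · |ΔQ| = ½ · 13 · 6 = £39.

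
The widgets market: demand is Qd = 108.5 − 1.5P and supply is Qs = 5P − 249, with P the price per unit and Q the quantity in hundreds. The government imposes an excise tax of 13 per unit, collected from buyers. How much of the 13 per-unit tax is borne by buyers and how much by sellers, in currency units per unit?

Before the tax: set 108.5 − 1.5P = 5P − 249 → P* = 55, Q* = 26.
With the tax collected from buyers, demand (in seller-price terms) shifts: Qd = 108.5 − 1.5(P + 13).
New equilibrium: buyers pay 65, sellers receive 52, Q = 11. (Wedge: Pb − Ps = 13.)
Burden on buyers: 10; on sellers: 3. (They sum to 13.)
The less price-elastic side of the market bears the larger share of a per-unit tax.

Buyers bear 10 per unit; sellers bear 3 per unit.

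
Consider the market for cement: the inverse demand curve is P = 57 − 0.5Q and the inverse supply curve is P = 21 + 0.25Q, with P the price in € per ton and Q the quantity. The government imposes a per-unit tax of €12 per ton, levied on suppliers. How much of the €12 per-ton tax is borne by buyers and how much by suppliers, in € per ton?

Buyers bear €8 per ton; suppliers bear €4 per ton.

Inverting to Q(P) form: Qd = 114 − 2P; Qs = 4P − 84.
Before the tax: set 114 − 2P = 4P − 84 → P* = €33, Q* = 48.
With the tax collected from suppliers, supply shifts: Qs = 4(P − 12) − 84.
Solving gives Q = 32 with buyers paying €41 and suppliers receiving €29 (the €12 wedge).
Burden on buyers: €8; on suppliers: €4. (They sum to €12.)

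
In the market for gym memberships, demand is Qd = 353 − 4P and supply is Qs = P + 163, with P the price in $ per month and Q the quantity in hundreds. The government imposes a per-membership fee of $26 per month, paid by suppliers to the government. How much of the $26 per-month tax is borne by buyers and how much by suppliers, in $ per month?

Before the tax: set 353 − 4P = P + 163 → P* = $38, Q* = 201.
With the tax collected from suppliers, supply shifts: Qs = (P − 26) + 163.
New equilibrium: buyers pay $43.2, suppliers receive $17.2, Q = 180.2. (Wedge: Pb − Ps = 26.)
Burden on buyers: $5.2; on suppliers: $20.8. (They sum to $26.)
The less price-elastic side of the market bears the larger share of a per-unit tax.

Buyers bear $5.2 per month; suppliers bear $20.8 per month.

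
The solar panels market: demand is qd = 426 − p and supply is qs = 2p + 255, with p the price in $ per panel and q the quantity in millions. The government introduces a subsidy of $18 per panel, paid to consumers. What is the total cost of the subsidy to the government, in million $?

Government outlay = $6858 million.

Without the subsidy, 426 − p = 2p + 255 gives 3p = 171, so p* = $57 and q* = 369.
With a per-unit subsidy paid to consumers, each effectively pays p − 18, so demand becomes qd = 426 − (p − 18).
Solving gives q = 381 with consumers paying $45 and suppliers receiving $63 (the $18 wedge).
Outlay = t · Q = 18 · 381 = $6858.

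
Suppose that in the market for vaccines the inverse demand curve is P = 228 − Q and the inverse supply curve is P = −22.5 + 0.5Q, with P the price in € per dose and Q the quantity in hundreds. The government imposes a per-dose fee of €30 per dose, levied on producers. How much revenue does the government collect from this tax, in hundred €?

Inverting to Q(P) form: Qd = 228 − P; Qs = 2P + 45.
Before the tax: set 228 − P = 2P + 45 → P* = €61, Q* = 167.
With the tax collected from producers, supply shifts: Qs = 2(P − 30) + 45.
New equilibrium: consumers pay €81, producers receive €51, Q = 147. (Wedge: Pb − Ps = 30.)
Revenue = t · Q = 30 · 147 = €4410.

Tax revenue = €4410 hundred.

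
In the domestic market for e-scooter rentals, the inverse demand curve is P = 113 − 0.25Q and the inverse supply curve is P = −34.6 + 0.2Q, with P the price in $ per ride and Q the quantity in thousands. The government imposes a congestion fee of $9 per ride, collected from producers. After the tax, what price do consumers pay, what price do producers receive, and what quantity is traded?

Consumers pay $36; producers receive $27; quantity = 308.

Inverting to Q(P) form: Qd = 452 − 4P; Qs = 5P + 173.
Before the tax: set 452 − 4P = 5P + 173 → P* = $31, Q* = 328.
With the tax collected from producers, supply shifts: Qs = 5(P − 9) + 173.
Solving gives Q = 308 with consumers paying $36 and producers receiving $27 (the $9 wedge).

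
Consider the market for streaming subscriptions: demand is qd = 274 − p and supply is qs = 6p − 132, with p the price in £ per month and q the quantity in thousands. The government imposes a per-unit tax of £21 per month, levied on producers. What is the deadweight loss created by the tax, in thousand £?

Deadweight loss = £189 thousand.

Before the tax: set 274 − p = 6p − 132 → p* = £58, q* = 216.
With the tax collected from producers, supply shifts: qs = 6(p − 21) − 132.
New equilibrium: buyers pay £76, producers receive £55, q = 198. (Wedge: pb − ps = 21.)
Quantity falls by |ΔQ| = |216 − 198| = 18.
DWL = ½ · t · |ΔQ| = ½ · 21 · 18 = £189.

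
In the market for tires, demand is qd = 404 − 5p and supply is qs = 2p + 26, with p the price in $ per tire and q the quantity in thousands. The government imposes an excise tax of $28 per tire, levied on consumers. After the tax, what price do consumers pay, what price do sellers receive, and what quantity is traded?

Consumers pay $62; sellers receive $34; quantity = 94.

Without the tax, 404 − 5p = 2p + 26 gives 7p = 378, so p* = $54 and q* = 134.
With the tax collected from consumers, demand (in seller-price terms) shifts: qd = 404 − 5(p + 28).
New equilibrium: consumers pay $62, sellers receive $34, q = 94. (Wedge: pb − ps = 28.)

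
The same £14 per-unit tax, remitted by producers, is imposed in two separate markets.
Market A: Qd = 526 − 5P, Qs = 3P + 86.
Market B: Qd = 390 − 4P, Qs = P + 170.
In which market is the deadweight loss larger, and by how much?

Market A, by £105.35.

Market A: pre-tax P* = £55, Q* = 251; post-tax Q = 224.75; deadweight loss = £183.75.
Market B: pre-tax P* = £44, Q* = 214; post-tax Q = 202.8; deadweight loss = £78.4.
Difference: £183.75 vs £78.4 → market A is larger by £105.35.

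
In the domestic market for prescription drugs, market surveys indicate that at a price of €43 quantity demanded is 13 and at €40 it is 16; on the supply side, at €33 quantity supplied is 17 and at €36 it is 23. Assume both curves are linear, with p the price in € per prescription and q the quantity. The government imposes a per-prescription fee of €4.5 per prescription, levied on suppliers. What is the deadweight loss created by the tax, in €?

Demand slope: (16 − 13)/(40 − 43) = -1, so qd = 56 − p.
Supply slope: (23 − 17)/(36 − 33) = 2, so qs = 2p − 49.
Without the tax, 56 − p = 2p − 49 gives 3p = 105, so p* = €35 and q* = 21.
With the tax collected from suppliers, supply shifts: qs = 2(p − 4.5) − 49.
Solving gives q = 18 with consumers paying €38 and suppliers receiving €33.5 (the €4.5 wedge).
Quantity falls by |ΔQ| = |21 − 18| = 3.
DWL = ½ · t · |ΔQ| = ½ · 4.5 · 3 = €6.75.

Deadweight loss = €6.75.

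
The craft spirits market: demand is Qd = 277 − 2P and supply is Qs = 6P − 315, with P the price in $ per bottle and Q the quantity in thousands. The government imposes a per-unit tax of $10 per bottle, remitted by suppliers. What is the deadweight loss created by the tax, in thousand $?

Deadweight loss = $75 thousand.

Before the tax: set 277 − 2P = 6P − 315 → P* = $74, Q* = 129.
With the tax collected from suppliers, supply shifts: Qs = 6(P − 10) − 315.
Solving gives Q = 114 with consumers paying $81.5 and suppliers receiving $71.5 (the $10 wedge).
Quantity falls by |ΔQ| = |129 − 114| = 15.
DWL = ½ · t · |ΔQ| = ½ · 10 · 15 = $75.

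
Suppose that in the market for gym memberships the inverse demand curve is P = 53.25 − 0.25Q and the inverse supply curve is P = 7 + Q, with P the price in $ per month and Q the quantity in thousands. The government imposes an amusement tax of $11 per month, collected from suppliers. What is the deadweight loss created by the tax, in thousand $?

Deadweight loss = $48.4 thousand.

Inverting to Q(P) form: Qd = 213 − 4P; Qs = P − 7.
Before the tax: set 213 − 4P = P − 7 → P* = $44, Q* = 37.
With the tax collected from suppliers, supply shifts: Qs = (P − 11) − 7.
Solving gives Q = 28.2 with buyers paying $46.2 and suppliers receiving $35.2 (the $11 wedge).
Quantity falls by |ΔQ| = |37 − 28.2| = 8.8.
DWL = ½ · t · |ΔQ| = ½ · 11 · 8.8 = $48.4.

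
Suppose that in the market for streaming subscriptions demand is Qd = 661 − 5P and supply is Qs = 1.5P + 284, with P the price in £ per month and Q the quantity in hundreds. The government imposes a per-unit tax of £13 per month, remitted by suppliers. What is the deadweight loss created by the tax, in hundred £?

Deadweight loss = £97.5 hundred.

Without the tax, 661 − 5P = 1.5P + 284 gives 6.5P = 377, so P* = £58 and Q* = 371.
With the tax collected from suppliers, supply shifts: Qs = 1.5(P − 13) + 284.
Solving gives Q = 356 with buyers paying £61 and suppliers receiving £48 (the £13 wedge).
Quantity falls by |ΔQ| = |371 − 356| = 15.
DWL = ½ · t · |ΔQ| = ½ · 13 · 15 = £97.5.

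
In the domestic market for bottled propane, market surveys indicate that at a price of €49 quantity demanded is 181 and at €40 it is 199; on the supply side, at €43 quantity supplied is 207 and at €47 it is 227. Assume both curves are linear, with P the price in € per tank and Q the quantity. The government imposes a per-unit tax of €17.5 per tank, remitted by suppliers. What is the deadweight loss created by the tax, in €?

Deadweight loss = €218.75.

Demand slope: (199 − 181)/(40 − 49) = -2, so Qd = 279 − 2P.
Supply slope: (227 − 207)/(47 − 43) = 5, so Qs = 5P − 8.
Without the tax, 279 − 2P = 5P − 8 gives 7P = 287, so P* = €41 and Q* = 197.
With the tax collected from suppliers, supply shifts: Qs = 5(P − 17.5) − 8.
Solving gives Q = 172 with buyers paying €53.5 and suppliers receiving €36 (the €17.5 wedge).
Quantity falls by |ΔQ| = |197 − 172| = 25.
DWL = ½ · t · |ΔQ| = ½ · 17.5 · 25 = €218.75.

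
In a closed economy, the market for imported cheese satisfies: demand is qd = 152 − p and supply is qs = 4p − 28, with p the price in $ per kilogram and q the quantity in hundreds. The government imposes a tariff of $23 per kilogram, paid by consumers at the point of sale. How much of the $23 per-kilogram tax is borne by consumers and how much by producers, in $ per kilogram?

Consumers bear $18.4 per kilogram; producers bear $4.6 per kilogram.

Before the tax: set 152 − p = 4p − 28 → p* = $36, q* = 116.
With the tax collected from consumers, demand (in seller-price terms) shifts: qd = 152 − (p + 23).
Solving gives q = 97.6 with consumers paying $54.4 and producers receiving $31.4 (the $23 wedge).
Burden on consumers: $18.4; on producers: $4.6. (They sum to $23.)
The less price-elastic side of the market bears the larger share of a per-unit tax.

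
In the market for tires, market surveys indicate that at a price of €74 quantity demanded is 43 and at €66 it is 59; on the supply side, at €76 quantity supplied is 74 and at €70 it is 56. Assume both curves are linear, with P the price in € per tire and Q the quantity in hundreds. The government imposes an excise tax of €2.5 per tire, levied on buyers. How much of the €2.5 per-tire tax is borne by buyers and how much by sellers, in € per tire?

Buyers bear €1.5 per tire; sellers bear €1 per tire.

Demand slope: (59 − 43)/(66 − 74) = -2, so Qd = 191 − 2P.
Supply slope: (56 − 74)/(70 − 76) = 3, so Qs = 3P − 154.
Without the tax, 191 − 2P = 3P − 154 gives 5P = 345, so P* = €69 and Q* = 53.
With the tax collected from buyers, demand (in seller-price terms) shifts: Qd = 191 − 2(P + 2.5).
New equilibrium: buyers pay €70.5, sellers receive €68, Q = 50. (Wedge: Pb − Ps = 2.5.)
Burden on buyers: €1.5; on sellers: €1. (They sum to €2.5.)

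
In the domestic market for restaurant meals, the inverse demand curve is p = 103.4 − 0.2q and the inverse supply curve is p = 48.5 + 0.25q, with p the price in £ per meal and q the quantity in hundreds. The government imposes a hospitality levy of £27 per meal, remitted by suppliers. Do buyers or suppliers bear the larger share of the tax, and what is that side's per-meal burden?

Suppliers bear the larger share: £15 per meal.

Rewrite in direct form: qd = 517 − 5p and qs = 4p − 194.
Without the tax, 517 − 5p = 4p − 194 gives 9p = 711, so p* = £79 and q* = 122.
With the tax collected from suppliers, supply shifts: qs = 4(p − 27) − 194.
New equilibrium: buyers pay £91, suppliers receive £64, q = 62. (Wedge: pb − ps = 27.)
Per-meal burden: buyers £12, suppliers £15.
Suppliers take the larger share because supply is less price-elastic here (demand slope 5 vs supply slope 4).
The less price-elastic side of the market bears the larger share of a per-unit tax.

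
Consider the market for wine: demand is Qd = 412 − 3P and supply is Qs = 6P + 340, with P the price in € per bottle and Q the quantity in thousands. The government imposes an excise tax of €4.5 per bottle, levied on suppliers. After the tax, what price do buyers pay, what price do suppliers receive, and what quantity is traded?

Before the tax: set 412 − 3P = 6P + 340 → P* = €8, Q* = 388.
With the tax collected from suppliers, supply shifts: Qs = 6(P − 4.5) + 340.
Solving gives Q = 379 with buyers paying €11 and suppliers receiving €6.5 (the €4.5 wedge).

Buyers pay €11; suppliers receive €6.5; quantity = 379.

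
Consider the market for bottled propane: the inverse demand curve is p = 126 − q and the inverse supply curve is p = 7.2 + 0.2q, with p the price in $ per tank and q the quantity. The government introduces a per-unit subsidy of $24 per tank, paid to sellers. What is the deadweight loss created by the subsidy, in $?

Inverting to q(p) form: qd = 126 − p; qs = 5p − 36.
Before the subsidy: set 126 − p = 5p − 36 → p* = $27, q* = 99.
With a per-unit subsidy paid to sellers, each receives p + 24 per unit sold, so supply becomes qs = 5(p + 24) − 36.
Solving gives q = 119 with consumers paying $7 and sellers receiving $31 (the $24 wedge).
Quantity rises by |ΔQ| = |99 − 119| = 20.
DWL = ½ · t · |ΔQ| = ½ · 24 · 20 = $240.

Deadweight loss = $240.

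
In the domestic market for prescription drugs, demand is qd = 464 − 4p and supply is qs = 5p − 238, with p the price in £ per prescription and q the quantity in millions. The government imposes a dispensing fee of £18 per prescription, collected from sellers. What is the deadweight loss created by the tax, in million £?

Before the tax: set 464 − 4p = 5p − 238 → p* = £78, q* = 152.
With the tax collected from sellers, supply shifts: qs = 5(p − 18) − 238.
New equilibrium: consumers pay £88, sellers receive £70, q = 112. (Wedge: pb − ps = 18.)
Quantity falls by |ΔQ| = |152 − 112| = 40.
DWL = ½ · t · |ΔQ| = ½ · 18 · 40 = £360.

Deadweight loss = £360 million.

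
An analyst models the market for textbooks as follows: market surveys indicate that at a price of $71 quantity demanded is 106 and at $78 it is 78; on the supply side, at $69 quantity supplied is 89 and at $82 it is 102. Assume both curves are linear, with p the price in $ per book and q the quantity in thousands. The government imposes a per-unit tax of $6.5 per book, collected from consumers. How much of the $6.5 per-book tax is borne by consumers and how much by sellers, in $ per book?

Consumers bear $1.3 per book; sellers bear $5.2 per book.

Demand slope: (78 − 106)/(78 − 71) = -4, so qd = 390 − 4p.
Supply slope: (102 − 89)/(82 − 69) = 1, so qs = p + 20.
Before the tax: set 390 − 4p = p + 20 → p* = $74, q* = 94.
With the tax collected from consumers, demand (in seller-price terms) shifts: qd = 390 − 4(p + 6.5).
Solving gives q = 88.8 with consumers paying $75.3 and sellers receiving $68.8 (the $6.5 wedge).
Burden on consumers: $1.3; on sellers: $5.2. (They sum to $6.5.)
The less price-elastic side of the market bears the larger share of a per-unit tax.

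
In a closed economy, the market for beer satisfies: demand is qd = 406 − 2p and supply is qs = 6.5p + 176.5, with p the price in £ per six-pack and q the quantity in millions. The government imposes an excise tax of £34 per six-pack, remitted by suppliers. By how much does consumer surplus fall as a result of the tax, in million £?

Before the tax: set 406 − 2p = 6.5p + 176.5 → p* = £27, q* = 352.
With the tax collected from suppliers, supply shifts: qs = 6.5(p − 34) + 176.5.
Solving gives q = 300 with buyers paying £53 and suppliers receiving £19 (the £34 wedge).
ΔCS is the trapezoid between Q = 300 and Q = 352 of height £26: ½ · (352 + 300) · 26 = £8476.

Consumer surplus falls by £8476 million.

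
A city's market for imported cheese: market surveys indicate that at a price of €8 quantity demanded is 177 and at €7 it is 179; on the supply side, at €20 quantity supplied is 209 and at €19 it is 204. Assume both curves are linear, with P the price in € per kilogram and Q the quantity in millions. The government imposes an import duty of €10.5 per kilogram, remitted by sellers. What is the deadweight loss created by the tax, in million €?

Demand slope: (179 − 177)/(7 − 8) = -2, so Qd = 193 − 2P.
Supply slope: (204 − 209)/(19 − 20) = 5, so Qs = 5P + 109.
Before the tax: set 193 − 2P = 5P + 109 → P* = €12, Q* = 169.
With the tax collected from sellers, supply shifts: Qs = 5(P − 10.5) + 109.
New equilibrium: consumers pay €19.5, sellers receive €9, Q = 154. (Wedge: Pb − Ps = 10.5.)
Quantity falls by |ΔQ| = |169 − 154| = 15.
DWL = ½ · t · |ΔQ| = ½ · 10.5 · 15 = €78.75.

Deadweight loss = €78.75 million.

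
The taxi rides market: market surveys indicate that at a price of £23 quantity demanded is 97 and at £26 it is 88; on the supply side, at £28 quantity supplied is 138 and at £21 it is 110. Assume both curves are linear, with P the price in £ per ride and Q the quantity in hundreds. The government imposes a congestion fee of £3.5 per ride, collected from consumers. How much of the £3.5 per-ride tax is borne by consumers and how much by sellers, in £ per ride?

Demand slope: (88 − 97)/(26 − 23) = -3, so Qd = 166 − 3P.
Supply slope: (110 − 138)/(21 − 28) = 4, so Qs = 4P + 26.
Before the tax: set 166 − 3P = 4P + 26 → P* = £20, Q* = 106.
With the tax collected from consumers, demand (in seller-price terms) shifts: Qd = 166 − 3(P + 3.5).
New equilibrium: consumers pay £22, sellers receive £18.5, Q = 100. (Wedge: Pb − Ps = 3.5.)
Burden on consumers: £2; on sellers: £1.5. (They sum to £3.5.)
The less price-elastic side of the market bears the larger share of a per-unit tax.

Consumers bear £2 per ride; sellers bear £1.5 per ride.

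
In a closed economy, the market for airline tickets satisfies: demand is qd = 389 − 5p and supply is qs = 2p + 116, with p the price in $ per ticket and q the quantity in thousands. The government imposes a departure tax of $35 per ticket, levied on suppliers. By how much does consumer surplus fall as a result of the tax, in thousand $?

Consumer surplus falls by $1690 thousand.

Before the tax: set 389 − 5p = 2p + 116 → p* = $39, q* = 194.
With the tax collected from suppliers, supply shifts: qs = 2(p − 35) + 116.
New equilibrium: buyers pay $49, suppliers receive $14, q = 144. (Wedge: pb − ps = 35.)
ΔCS is the trapezoid between Q = 144 and Q = 194 of height $10: ½ · (194 + 144) · 10 = $1690.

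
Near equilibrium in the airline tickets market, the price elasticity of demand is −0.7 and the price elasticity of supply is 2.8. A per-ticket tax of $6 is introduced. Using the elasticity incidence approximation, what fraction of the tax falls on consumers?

Consumers' share ≈ 0.8.

Incidence ratio: consumers' share ≈ εs / (εs + |εd|) = 2.8 / (2.8 + 0.7) = 0.8.
Supply is the more elastic side, so consumers bear the larger share.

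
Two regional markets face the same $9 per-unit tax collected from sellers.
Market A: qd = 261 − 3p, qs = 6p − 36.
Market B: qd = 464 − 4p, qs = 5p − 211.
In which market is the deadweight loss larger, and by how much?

Market B, by $9.

Market A: pre-tax p* = $33, q* = 162; post-tax q = 144; deadweight loss = $81.
Market B: pre-tax p* = $75, q* = 164; post-tax q = 144; deadweight loss = $90.
Difference: $81 vs $90 → market B is larger by $9.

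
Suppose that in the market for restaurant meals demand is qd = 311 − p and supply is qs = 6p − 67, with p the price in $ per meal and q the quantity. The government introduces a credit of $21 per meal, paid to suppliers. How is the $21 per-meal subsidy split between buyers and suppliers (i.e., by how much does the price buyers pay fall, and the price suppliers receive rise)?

Before the subsidy: set 311 − p = 6p − 67 → p* = $54, q* = 257.
With a per-unit subsidy paid to suppliers, each receives p + 21 per unit sold, so supply becomes qs = 6(p + 21) − 67.
New equilibrium: buyers pay $36, suppliers receive $57, q = 275. (Wedge: pb − ps = −21.)
Gain to buyers: $18; to suppliers: $3. (They sum to $21.)

Buyers gain $18 per meal; suppliers gain $3 per meal.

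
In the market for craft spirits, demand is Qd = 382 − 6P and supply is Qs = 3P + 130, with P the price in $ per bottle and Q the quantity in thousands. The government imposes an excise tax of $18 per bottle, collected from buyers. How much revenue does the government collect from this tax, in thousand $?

Tax revenue = $3204 thousand.

Before the tax: set 382 − 6P = 3P + 130 → P* = $28, Q* = 214.
With the tax collected from buyers, demand (in seller-price terms) shifts: Qd = 382 − 6(P + 18).
New equilibrium: buyers pay $34, suppliers receive $16, Q = 178. (Wedge: Pb − Ps = 18.)
Revenue = t · Q = 18 · 178 = $3204.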